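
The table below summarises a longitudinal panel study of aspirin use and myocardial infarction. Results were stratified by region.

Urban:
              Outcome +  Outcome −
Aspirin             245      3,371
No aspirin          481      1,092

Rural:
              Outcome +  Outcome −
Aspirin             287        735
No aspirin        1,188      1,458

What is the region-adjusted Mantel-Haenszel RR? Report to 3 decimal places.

RR_MH = Σ(aᵢ·n₀ᵢ/nᵢ) / Σ(cᵢ·n₁ᵢ/nᵢ), with n₁ᵢ = aᵢ+bᵢ (exposed), n₀ᵢ = cᵢ+dᵢ (unexposed), nᵢ = n₁ᵢ+n₀ᵢ.
Stratum 1 (Urban): n₁ = 3616, n₀ = 1573, n = 5189; a·n₀/n = 245·1573/5189 = 74.2696; c·n₁/n = 481·3616/5189 = 335.1891
Stratum 2 (Rural): n₁ = 1022, n₀ = 2646, n = 3668; a·n₀/n = 287·2646/3668 = 207.0344; c·n₁/n = 1188·1022/3668 = 331.0076
RR_MH = (74.2696 + 207.0344) / (335.1891 + 331.0076) = 281.3040 / 666.1967 = 0.42225

0.422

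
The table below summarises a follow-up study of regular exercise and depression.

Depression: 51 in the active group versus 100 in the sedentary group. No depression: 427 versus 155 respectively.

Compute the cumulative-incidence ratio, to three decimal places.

From the description: a = 51, b = 427, c = 100, d = 155.
Risk in exposed = 51/478 = 0.10669; risk in unexposed = 100/255 = 0.39216.
RR = 0.10669 / 0.39216 = 0.27207
The risk is 73% lower among the exposed than among the unexposed.

0.272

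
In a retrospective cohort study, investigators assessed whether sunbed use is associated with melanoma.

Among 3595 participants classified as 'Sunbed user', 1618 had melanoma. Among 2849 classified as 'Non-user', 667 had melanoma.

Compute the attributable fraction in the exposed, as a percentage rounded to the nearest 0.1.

From the description: a = 1618, b = 1977, c = 667, d = 2182.
Risk in exposed = 1618/3595 = 0.45007; risk in unexposed = 667/2849 = 0.23412.
RR = 0.45007/0.23412 = 1.92241
AR% = (RR − 1)/RR × 100 = (1.92241 − 1)/1.92241 × 100 = 47.9820%

48.0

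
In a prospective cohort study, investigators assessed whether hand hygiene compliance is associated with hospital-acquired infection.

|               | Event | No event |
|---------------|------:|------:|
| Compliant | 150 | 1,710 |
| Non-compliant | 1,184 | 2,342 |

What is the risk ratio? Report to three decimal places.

0.240

Cells: a = 150, b = 1710, c = 1184, d = 2342.
Risk in exposed = 150/1860 = 0.08065; risk in unexposed = 1184/3526 = 0.33579.
RR = 0.08065 / 0.33579 = 0.24016
The risk is 76% lower among the exposed than among the unexposed.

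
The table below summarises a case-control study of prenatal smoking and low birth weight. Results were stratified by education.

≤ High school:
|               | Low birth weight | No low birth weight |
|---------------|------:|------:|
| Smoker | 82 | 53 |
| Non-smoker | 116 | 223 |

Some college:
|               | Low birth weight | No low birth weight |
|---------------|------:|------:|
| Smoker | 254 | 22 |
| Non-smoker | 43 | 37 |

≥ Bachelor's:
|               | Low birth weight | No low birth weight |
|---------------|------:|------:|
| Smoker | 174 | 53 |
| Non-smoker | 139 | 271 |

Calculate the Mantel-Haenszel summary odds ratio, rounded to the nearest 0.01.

OR_MH = Σ(aᵢdᵢ/nᵢ) / Σ(bᵢcᵢ/nᵢ), where nᵢ is the stratum total.
Stratum 1 (≤ High school): n = 474; a·d/n = 82·223/474 = 38.5781; b·c/n = 53·116/474 = 12.9705
Stratum 2 (Some college): n = 356; a·d/n = 254·37/356 = 26.3989; b·c/n = 22·43/356 = 2.6573
Stratum 3 (≥ Bachelor's): n = 637; a·d/n = 174·271/637 = 74.0251; b·c/n = 53·139/637 = 11.5651
OR_MH = (38.5781 + 26.3989 + 74.0251) / (12.9705 + 2.6573 + 11.5651) = 139.0021 / 27.1929 = 5.11170

5.11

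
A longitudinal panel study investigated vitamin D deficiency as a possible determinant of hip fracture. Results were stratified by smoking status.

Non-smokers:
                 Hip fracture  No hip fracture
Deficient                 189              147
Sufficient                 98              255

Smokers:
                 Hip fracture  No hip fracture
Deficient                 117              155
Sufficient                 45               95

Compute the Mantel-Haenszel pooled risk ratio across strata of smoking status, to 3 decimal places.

1.762

RR_MH = Σ(aᵢ·n₀ᵢ/nᵢ) / Σ(cᵢ·n₁ᵢ/nᵢ), with n₁ᵢ = aᵢ+bᵢ (exposed), n₀ᵢ = cᵢ+dᵢ (unexposed), nᵢ = n₁ᵢ+n₀ᵢ.
Stratum 1 (Non-smokers): n₁ = 336, n₀ = 353, n = 689; a·n₀/n = 189·353/689 = 96.8316; c·n₁/n = 98·336/689 = 47.7910
Stratum 2 (Smokers): n₁ = 272, n₀ = 140, n = 412; a·n₀/n = 117·140/412 = 39.7573; c·n₁/n = 45·272/412 = 29.7087
RR_MH = (96.8316 + 39.7573) / (47.7910 + 29.7087) = 136.5889 / 77.4997 = 1.76244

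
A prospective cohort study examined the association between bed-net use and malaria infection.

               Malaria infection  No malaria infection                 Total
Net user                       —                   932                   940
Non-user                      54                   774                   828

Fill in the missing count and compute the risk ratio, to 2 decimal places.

0.13

The missing cell is in the exposed row: 940 − 932 = 8.
So a = 8, b = 932, c = 54, d = 774.
RR = [a/(a+b)] / [c/(c+d)] = (8/940) / (54/828) = 0.00851/0.06522 = 0.13050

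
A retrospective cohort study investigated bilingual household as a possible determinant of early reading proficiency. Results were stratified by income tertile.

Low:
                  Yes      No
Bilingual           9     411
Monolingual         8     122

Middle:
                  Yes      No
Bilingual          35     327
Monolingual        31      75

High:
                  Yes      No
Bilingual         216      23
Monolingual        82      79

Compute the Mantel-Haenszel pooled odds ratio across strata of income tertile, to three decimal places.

OR_MH = Σ(aᵢdᵢ/nᵢ) / Σ(bᵢcᵢ/nᵢ), where nᵢ is the stratum total.
Stratum 1 (Low): n = 550; a·d/n = 9·122/550 = 1.9964; b·c/n = 411·8/550 = 5.9782
Stratum 2 (Middle): n = 468; a·d/n = 35·75/468 = 5.6090; b·c/n = 327·31/468 = 21.6603
Stratum 3 (High): n = 400; a·d/n = 216·79/400 = 42.6600; b·c/n = 23·82/400 = 4.7150
OR_MH = (1.9964 + 5.6090 + 42.6600) / (5.9782 + 21.6603 + 4.7150) = 50.2653 / 32.3534 = 1.55363

1.554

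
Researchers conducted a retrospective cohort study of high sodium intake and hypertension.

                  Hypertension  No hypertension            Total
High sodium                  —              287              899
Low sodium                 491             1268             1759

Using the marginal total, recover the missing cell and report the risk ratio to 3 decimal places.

2.439

The missing cell is in the exposed row: 899 − 287 = 612.
So a = 612, b = 287, c = 491, d = 1268.
RR = [a/(a+b)] / [c/(c+d)] = (612/899) / (491/1759) = 0.68076/0.27914 = 2.43880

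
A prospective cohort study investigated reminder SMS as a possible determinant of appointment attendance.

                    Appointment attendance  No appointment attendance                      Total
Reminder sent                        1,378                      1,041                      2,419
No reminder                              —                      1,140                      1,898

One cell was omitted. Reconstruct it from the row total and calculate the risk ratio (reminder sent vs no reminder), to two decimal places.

The missing cell is in the unexposed row: 1898 − 1140 = 758.
So a = 1378, b = 1041, c = 758, d = 1140.
RR = [a/(a+b)] / [c/(c+d)] = (1378/2419) / (758/1898) = 0.56966/0.39937 = 1.42640

1.43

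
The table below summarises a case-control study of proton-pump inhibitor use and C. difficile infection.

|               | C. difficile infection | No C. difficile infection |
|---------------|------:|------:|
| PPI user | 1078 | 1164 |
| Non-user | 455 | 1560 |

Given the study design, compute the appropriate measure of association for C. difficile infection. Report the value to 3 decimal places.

3.175

Cells: a = 1078, b = 1164, c = 455, d = 1560.
This is a case-control study: participants were sampled on outcome status, so risks in the source population cannot be estimated directly — relative risk is not valid here. The odds ratio is the appropriate measure.
OR = (a·d)/(b·c) = (1078 × 1560) / (1164 × 455) = 1681680 / 529620 = 3.17526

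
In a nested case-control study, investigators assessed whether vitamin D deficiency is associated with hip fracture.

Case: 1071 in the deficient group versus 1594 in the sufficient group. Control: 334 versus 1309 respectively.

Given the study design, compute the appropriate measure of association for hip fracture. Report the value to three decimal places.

From the description: a = 1071, b = 334, c = 1594, d = 1309.
This is a nested case-control study: participants were sampled on outcome status, so risks in the source population cannot be estimated directly — relative risk is not valid here. The odds ratio is the appropriate measure.
OR = (a·d)/(b·c) = (1071 × 1309) / (334 × 1594) = 1401939 / 532396 = 2.63326

2.633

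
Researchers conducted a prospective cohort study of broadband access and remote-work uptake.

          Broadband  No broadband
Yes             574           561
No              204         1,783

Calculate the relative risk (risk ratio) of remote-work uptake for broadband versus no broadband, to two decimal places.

Reading the table with exposure as columns: a = 574 (Broadband, case), b = 204 (Broadband, non-case), c = 561 (No broadband, case), d = 1783.
Risk in exposed = 574/778 = 0.73779; risk in unexposed = 561/2344 = 0.23933.
RR = 0.73779 / 0.23933 = 3.08267
The risk among the exposed is 3.08 times that among the unexposed.

3.08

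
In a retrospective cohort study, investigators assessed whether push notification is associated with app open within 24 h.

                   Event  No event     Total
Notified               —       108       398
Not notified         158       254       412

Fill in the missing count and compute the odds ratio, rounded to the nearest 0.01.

4.32

The missing cell is in the exposed row: 398 − 108 = 290.
So a = 290, b = 108, c = 158, d = 254.
OR = (a·d)/(b·c) = (290 × 254) / (108 × 158) = 73660 / 17064 = 4.31669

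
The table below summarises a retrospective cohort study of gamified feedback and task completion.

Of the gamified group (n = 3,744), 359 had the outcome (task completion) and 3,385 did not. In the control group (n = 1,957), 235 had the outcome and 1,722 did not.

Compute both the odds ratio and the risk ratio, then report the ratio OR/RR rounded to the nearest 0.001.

From the description: a = 359, b = 3385, c = 235, d = 1722.
OR = (359·1722)/(3385·235) = 618198/795475 = 0.77714
Risk in exposed = 359/3744 = 0.09589; risk in unexposed = 235/1957 = 0.12008; RR = 0.79851
OR/RR = 0.77714 / 0.79851 = 0.97324
The outcome is not rare, so the OR lies further from 1 than the RR.

0.973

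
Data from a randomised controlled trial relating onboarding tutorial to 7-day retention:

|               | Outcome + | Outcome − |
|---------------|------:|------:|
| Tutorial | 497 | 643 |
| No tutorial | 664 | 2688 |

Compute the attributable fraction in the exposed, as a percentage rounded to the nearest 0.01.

Cells: a = 497, b = 643, c = 664, d = 2688.
Risk in exposed = 497/1140 = 0.43596; risk in unexposed = 664/3352 = 0.19809.
RR = 0.43596/0.19809 = 2.20083
AR% = (RR − 1)/RR × 100 = (2.20083 − 1)/2.20083 × 100 = 54.5627%

54.56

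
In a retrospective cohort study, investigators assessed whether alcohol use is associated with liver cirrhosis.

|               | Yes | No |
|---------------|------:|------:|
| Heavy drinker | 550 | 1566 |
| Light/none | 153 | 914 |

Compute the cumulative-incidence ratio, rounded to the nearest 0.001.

1.813

Cells: a = 550, b = 1566, c = 153, d = 914.
Risk in exposed = 550/2116 = 0.25992; risk in unexposed = 153/1067 = 0.14339.
RR = 0.25992 / 0.14339 = 1.81268
The risk among the exposed is 1.81 times that among the unexposed.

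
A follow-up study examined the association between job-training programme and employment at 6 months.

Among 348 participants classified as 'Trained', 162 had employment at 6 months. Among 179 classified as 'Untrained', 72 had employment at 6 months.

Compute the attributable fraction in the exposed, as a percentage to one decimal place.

13.6

From the description: a = 162, b = 186, c = 72, d = 107.
Risk in exposed = 162/348 = 0.46552; risk in unexposed = 72/179 = 0.40223.
RR = 0.46552/0.40223 = 1.15733
AR% = (RR − 1)/RR × 100 = (1.15733 − 1)/1.15733 × 100 = 13.5940%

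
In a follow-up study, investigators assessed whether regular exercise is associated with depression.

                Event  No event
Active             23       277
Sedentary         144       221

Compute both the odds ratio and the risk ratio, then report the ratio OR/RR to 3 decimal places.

0.656

Cells: a = 23, b = 277, c = 144, d = 221.
OR = (23·221)/(277·144) = 5083/39888 = 0.12743
Risk in exposed = 23/300 = 0.07667; risk in unexposed = 144/365 = 0.39452; RR = 0.19433
OR/RR = 0.12743 / 0.19433 = 0.65575
The outcome is not rare, so the OR lies further from 1 than the RR.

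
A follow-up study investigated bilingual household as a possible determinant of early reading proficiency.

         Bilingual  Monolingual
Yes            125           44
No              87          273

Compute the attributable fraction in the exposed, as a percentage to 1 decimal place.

76.5

Reading the table with exposure as columns: a = 125 (Bilingual, case), b = 87 (Bilingual, non-case), c = 44 (Monolingual, case), d = 273.
Risk in exposed = 125/212 = 0.58962; risk in unexposed = 44/317 = 0.13880.
RR = 0.58962/0.13880 = 4.24796
AR% = (RR − 1)/RR × 100 = (4.24796 − 1)/4.24796 × 100 = 76.4593%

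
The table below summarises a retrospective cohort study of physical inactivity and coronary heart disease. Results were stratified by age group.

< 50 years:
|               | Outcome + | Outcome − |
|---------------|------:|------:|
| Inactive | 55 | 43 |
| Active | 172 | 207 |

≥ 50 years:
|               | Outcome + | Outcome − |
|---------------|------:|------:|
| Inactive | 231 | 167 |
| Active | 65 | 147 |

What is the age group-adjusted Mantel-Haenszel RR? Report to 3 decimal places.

1.595

RR_MH = Σ(aᵢ·n₀ᵢ/nᵢ) / Σ(cᵢ·n₁ᵢ/nᵢ), with n₁ᵢ = aᵢ+bᵢ (exposed), n₀ᵢ = cᵢ+dᵢ (unexposed), nᵢ = n₁ᵢ+n₀ᵢ.
Stratum 1 (< 50 years): n₁ = 98, n₀ = 379, n = 477; a·n₀/n = 55·379/477 = 43.7002; c·n₁/n = 172·98/477 = 35.3375
Stratum 2 (≥ 50 years): n₁ = 398, n₀ = 212, n = 610; a·n₀/n = 231·212/610 = 80.2820; c·n₁/n = 65·398/610 = 42.4098
RR_MH = (43.7002 + 80.2820) / (35.3375 + 42.4098) = 123.9822 / 77.7474 = 1.59468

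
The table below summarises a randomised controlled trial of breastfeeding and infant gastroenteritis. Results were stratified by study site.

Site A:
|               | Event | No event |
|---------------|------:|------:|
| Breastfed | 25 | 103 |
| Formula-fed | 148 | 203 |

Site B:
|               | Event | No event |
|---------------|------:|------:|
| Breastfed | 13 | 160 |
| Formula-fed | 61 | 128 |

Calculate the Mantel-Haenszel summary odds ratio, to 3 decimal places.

OR_MH = Σ(aᵢdᵢ/nᵢ) / Σ(bᵢcᵢ/nᵢ), where nᵢ is the stratum total.
Stratum 1 (Site A): n = 479; a·d/n = 25·203/479 = 10.5950; b·c/n = 103·148/479 = 31.8246
Stratum 2 (Site B): n = 362; a·d/n = 13·128/362 = 4.5967; b·c/n = 160·61/362 = 26.9613
OR_MH = (10.5950 + 4.5967) / (31.8246 + 26.9613) = 15.1917 / 58.7860 = 0.25842

0.258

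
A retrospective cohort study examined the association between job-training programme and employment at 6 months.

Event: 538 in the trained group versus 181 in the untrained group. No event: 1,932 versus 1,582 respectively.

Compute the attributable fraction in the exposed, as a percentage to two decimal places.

52.87

From the description: a = 538, b = 1932, c = 181, d = 1582.
Risk in exposed = 538/2470 = 0.21781; risk in unexposed = 181/1763 = 0.10267.
RR = 0.21781/0.10267 = 2.12158
AR% = (RR − 1)/RR × 100 = (2.12158 − 1)/2.12158 × 100 = 52.8653%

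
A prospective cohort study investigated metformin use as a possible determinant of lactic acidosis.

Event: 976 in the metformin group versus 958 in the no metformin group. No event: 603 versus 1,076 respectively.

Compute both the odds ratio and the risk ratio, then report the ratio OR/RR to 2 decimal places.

From the description: a = 976, b = 603, c = 958, d = 1076.
OR = (976·1076)/(603·958) = 1050176/577674 = 1.81794
Risk in exposed = 976/1579 = 0.61811; risk in unexposed = 958/2034 = 0.47099; RR = 1.31236
OR/RR = 1.81794 / 1.31236 = 1.38524
The outcome is not rare, so the OR lies further from 1 than the RR.

1.39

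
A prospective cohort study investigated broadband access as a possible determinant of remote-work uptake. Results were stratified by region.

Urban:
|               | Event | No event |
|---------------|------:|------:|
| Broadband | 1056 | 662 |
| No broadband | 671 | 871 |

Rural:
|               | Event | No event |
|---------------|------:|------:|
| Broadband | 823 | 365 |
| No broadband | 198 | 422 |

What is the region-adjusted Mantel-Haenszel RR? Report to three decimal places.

RR_MH = Σ(aᵢ·n₀ᵢ/nᵢ) / Σ(cᵢ·n₁ᵢ/nᵢ), with n₁ᵢ = aᵢ+bᵢ (exposed), n₀ᵢ = cᵢ+dᵢ (unexposed), nᵢ = n₁ᵢ+n₀ᵢ.
Stratum 1 (Urban): n₁ = 1718, n₀ = 1542, n = 3260; a·n₀/n = 1056·1542/3260 = 499.4945; c·n₁/n = 671·1718/3260 = 353.6129
Stratum 2 (Rural): n₁ = 1188, n₀ = 620, n = 1808; a·n₀/n = 823·620/1808 = 282.2235; c·n₁/n = 198·1188/1808 = 130.1018
RR_MH = (499.4945 + 282.2235) / (353.6129 + 130.1018) = 781.7179 / 483.7147 = 1.61607

1.616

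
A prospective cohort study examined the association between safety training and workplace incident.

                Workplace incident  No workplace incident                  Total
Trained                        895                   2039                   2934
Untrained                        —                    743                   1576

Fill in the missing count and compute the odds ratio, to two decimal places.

The missing cell is in the unexposed row: 1576 − 743 = 833.
So a = 895, b = 2039, c = 833, d = 743.
OR = (a·d)/(b·c) = (895 × 743) / (2039 × 833) = 664985 / 1698487 = 0.39152

0.39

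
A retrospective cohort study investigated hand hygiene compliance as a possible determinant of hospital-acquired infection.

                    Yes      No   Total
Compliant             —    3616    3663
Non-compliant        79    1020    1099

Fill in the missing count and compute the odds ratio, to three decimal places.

0.168

The missing cell is in the exposed row: 3663 − 3616 = 47.
So a = 47, b = 3616, c = 79, d = 1020.
OR = (a·d)/(b·c) = (47 × 1020) / (3616 × 79) = 47940 / 285664 = 0.16782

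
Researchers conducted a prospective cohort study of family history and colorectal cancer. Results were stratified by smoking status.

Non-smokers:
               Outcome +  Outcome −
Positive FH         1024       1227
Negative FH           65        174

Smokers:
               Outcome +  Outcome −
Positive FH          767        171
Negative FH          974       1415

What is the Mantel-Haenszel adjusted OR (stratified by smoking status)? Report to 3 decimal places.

OR_MH = Σ(aᵢdᵢ/nᵢ) / Σ(bᵢcᵢ/nᵢ), where nᵢ is the stratum total.
Stratum 1 (Non-smokers): n = 2490; a·d/n = 1024·174/2490 = 71.5566; b·c/n = 1227·65/2490 = 32.0301
Stratum 2 (Smokers): n = 3327; a·d/n = 767·1415/3327 = 326.2113; b·c/n = 171·974/3327 = 50.0613
OR_MH = (71.5566 + 326.2113) / (32.0301 + 50.0613) = 397.7679 / 82.0914 = 4.84543

4.845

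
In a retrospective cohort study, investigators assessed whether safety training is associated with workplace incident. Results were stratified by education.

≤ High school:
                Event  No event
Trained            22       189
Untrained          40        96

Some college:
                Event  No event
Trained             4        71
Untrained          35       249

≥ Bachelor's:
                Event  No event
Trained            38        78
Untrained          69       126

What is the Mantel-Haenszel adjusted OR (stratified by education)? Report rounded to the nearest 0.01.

OR_MH = Σ(aᵢdᵢ/nᵢ) / Σ(bᵢcᵢ/nᵢ), where nᵢ is the stratum total.
Stratum 1 (≤ High school): n = 347; a·d/n = 22·96/347 = 6.0865; b·c/n = 189·40/347 = 21.7867
Stratum 2 (Some college): n = 359; a·d/n = 4·249/359 = 2.7744; b·c/n = 71·35/359 = 6.9220
Stratum 3 (≥ Bachelor's): n = 311; a·d/n = 38·126/311 = 15.3955; b·c/n = 78·69/311 = 17.3055
OR_MH = (6.0865 + 2.7744 + 15.3955) / (21.7867 + 6.9220 + 17.3055) = 24.2563 / 46.0142 = 0.52715

0.53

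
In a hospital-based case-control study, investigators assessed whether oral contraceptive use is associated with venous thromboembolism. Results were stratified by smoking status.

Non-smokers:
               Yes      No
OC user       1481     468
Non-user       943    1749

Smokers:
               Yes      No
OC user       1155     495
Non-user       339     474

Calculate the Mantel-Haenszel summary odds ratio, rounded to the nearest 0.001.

4.781

OR_MH = Σ(aᵢdᵢ/nᵢ) / Σ(bᵢcᵢ/nᵢ), where nᵢ is the stratum total.
Stratum 1 (Non-smokers): n = 4641; a·d/n = 1481·1749/4641 = 558.1273; b·c/n = 468·943/4641 = 95.0924
Stratum 2 (Smokers): n = 2463; a·d/n = 1155·474/2463 = 222.2777; b·c/n = 495·339/2463 = 68.1303
OR_MH = (558.1273 + 222.2777) / (95.0924 + 68.1303) = 780.4051 / 163.2228 = 4.78123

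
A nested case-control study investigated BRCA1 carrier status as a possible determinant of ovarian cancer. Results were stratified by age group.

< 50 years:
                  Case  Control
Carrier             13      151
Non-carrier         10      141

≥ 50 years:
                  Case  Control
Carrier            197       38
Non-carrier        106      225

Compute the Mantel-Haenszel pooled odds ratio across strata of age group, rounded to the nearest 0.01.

7.06

OR_MH = Σ(aᵢdᵢ/nᵢ) / Σ(bᵢcᵢ/nᵢ), where nᵢ is the stratum total.
Stratum 1 (< 50 years): n = 315; a·d/n = 13·141/315 = 5.8190; b·c/n = 151·10/315 = 4.7937
Stratum 2 (≥ 50 years): n = 566; a·d/n = 197·225/566 = 78.3127; b·c/n = 38·106/566 = 7.1166
OR_MH = (5.8190 + 78.3127) / (4.7937 + 7.1166) = 84.1318 / 11.9103 = 7.06381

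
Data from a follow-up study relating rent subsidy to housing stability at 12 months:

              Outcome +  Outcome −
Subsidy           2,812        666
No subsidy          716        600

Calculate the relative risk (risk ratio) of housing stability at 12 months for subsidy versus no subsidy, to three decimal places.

1.486

Cells: a = 2812, b = 666, c = 716, d = 600.
Risk in exposed = 2812/3478 = 0.80851; risk in unexposed = 716/1316 = 0.54407.
RR = 0.80851 / 0.54407 = 1.48603
The risk among the exposed is 1.49 times that among the unexposed.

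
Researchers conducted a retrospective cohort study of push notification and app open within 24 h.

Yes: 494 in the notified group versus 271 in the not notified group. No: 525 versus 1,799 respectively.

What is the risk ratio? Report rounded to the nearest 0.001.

3.703

From the description: a = 494, b = 525, c = 271, d = 1799.
Risk in exposed = 494/1019 = 0.48479; risk in unexposed = 271/2070 = 0.13092.
RR = 0.48479 / 0.13092 = 3.70300
The risk among the exposed is 3.70 times that among the unexposed.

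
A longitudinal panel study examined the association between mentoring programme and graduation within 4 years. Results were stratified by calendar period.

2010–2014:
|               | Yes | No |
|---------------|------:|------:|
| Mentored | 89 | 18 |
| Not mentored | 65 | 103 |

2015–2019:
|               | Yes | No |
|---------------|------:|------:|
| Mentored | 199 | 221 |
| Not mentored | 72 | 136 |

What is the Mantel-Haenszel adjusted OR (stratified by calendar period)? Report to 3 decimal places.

OR_MH = Σ(aᵢdᵢ/nᵢ) / Σ(bᵢcᵢ/nᵢ), where nᵢ is the stratum total.
Stratum 1 (2010–2014): n = 275; a·d/n = 89·103/275 = 33.3345; b·c/n = 18·65/275 = 4.2545
Stratum 2 (2015–2019): n = 628; a·d/n = 199·136/628 = 43.0955; b·c/n = 221·72/628 = 25.3376
OR_MH = (33.3345 + 43.0955) / (4.2545 + 25.3376) = 76.4301 / 29.5921 = 2.58278

2.583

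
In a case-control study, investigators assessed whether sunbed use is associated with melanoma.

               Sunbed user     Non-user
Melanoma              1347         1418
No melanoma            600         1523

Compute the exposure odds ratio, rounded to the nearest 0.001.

2.411

Reading the table with exposure as columns: a = 1347 (Sunbed user, case), b = 600 (Sunbed user, non-case), c = 1418 (Non-user, case), d = 1523.
OR = (a·d)/(b·c) = (1347 × 1523) / (600 × 1418) = 2051481 / 850800 = 2.41124
The odds of melanoma are about 2.41 times as high in the sunbed user group.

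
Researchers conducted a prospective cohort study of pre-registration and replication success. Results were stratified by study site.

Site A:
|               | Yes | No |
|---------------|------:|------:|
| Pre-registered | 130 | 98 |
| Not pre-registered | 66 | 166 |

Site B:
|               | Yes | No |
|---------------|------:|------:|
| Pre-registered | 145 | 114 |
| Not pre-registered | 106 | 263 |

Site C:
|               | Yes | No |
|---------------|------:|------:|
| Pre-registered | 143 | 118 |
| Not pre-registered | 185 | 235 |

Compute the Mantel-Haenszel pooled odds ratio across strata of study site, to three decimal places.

2.402

OR_MH = Σ(aᵢdᵢ/nᵢ) / Σ(bᵢcᵢ/nᵢ), where nᵢ is the stratum total.
Stratum 1 (Site A): n = 460; a·d/n = 130·166/460 = 46.9130; b·c/n = 98·66/460 = 14.0609
Stratum 2 (Site B): n = 628; a·d/n = 145·263/628 = 60.7245; b·c/n = 114·106/628 = 19.2420
Stratum 3 (Site C): n = 681; a·d/n = 143·235/681 = 49.3465; b·c/n = 118·185/681 = 32.0558
OR_MH = (46.9130 + 60.7245 + 49.3465) / (14.0609 + 19.2420 + 32.0558) = 156.9841 / 65.3587 = 2.40189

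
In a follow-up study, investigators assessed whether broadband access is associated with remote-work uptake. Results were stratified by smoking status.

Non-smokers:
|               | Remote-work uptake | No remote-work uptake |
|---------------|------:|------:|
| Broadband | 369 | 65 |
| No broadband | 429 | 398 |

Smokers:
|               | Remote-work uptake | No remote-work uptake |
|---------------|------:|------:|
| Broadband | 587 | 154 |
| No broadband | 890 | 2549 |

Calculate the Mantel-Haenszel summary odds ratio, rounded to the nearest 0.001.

OR_MH = Σ(aᵢdᵢ/nᵢ) / Σ(bᵢcᵢ/nᵢ), where nᵢ is the stratum total.
Stratum 1 (Non-smokers): n = 1261; a·d/n = 369·398/1261 = 116.4647; b·c/n = 65·429/1261 = 22.1134
Stratum 2 (Smokers): n = 4180; a·d/n = 587·2549/4180 = 357.9577; b·c/n = 154·890/4180 = 32.7895
OR_MH = (116.4647 + 357.9577) / (22.1134 + 32.7895) = 474.4224 / 54.9029 = 8.64112

8.641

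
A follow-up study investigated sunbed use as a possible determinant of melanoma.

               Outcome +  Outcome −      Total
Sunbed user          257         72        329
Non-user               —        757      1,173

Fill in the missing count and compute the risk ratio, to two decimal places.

The missing cell is in the unexposed row: 1173 − 757 = 416.
So a = 257, b = 72, c = 416, d = 757.
RR = [a/(a+b)] / [c/(c+d)] = (257/329) / (416/1173) = 0.78116/0.35465 = 2.20263

2.20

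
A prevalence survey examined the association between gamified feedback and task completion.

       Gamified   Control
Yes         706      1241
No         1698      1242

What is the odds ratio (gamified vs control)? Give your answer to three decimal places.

Reading the table with exposure as columns: a = 706 (Gamified, case), b = 1698 (Gamified, non-case), c = 1241 (Control, case), d = 1242.
OR = (a·d)/(b·c) = (706 × 1242) / (1698 × 1241) = 876852 / 2107218 = 0.41612
Exposure is associated with lower odds of task completion (OR = 0.42 < 1).

0.416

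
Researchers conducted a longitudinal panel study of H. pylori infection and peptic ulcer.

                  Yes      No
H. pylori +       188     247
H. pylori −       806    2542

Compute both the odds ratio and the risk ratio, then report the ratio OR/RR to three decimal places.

Cells: a = 188, b = 247, c = 806, d = 2542.
OR = (188·2542)/(247·806) = 477896/199082 = 2.40050
Risk in exposed = 188/435 = 0.43218; risk in unexposed = 806/3348 = 0.24074; RR = 1.79523
OR/RR = 2.40050 / 1.79523 = 1.33716
The outcome is not rare, so the OR lies further from 1 than the RR.

1.337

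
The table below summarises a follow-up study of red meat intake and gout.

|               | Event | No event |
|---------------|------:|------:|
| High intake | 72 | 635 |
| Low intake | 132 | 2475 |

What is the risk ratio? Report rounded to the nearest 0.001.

Cells: a = 72, b = 635, c = 132, d = 2475.
Risk in exposed = 72/707 = 0.10184; risk in unexposed = 132/2607 = 0.05063.
RR = 0.10184 / 0.05063 = 2.01132
The risk among the exposed is 2.01 times that among the unexposed.

2.011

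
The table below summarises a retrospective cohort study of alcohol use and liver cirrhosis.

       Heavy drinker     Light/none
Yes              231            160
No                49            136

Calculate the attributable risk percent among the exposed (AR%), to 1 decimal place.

Reading the table with exposure as columns: a = 231 (Heavy drinker, case), b = 49 (Heavy drinker, non-case), c = 160 (Light/none, case), d = 136.
Risk in exposed = 231/280 = 0.82500; risk in unexposed = 160/296 = 0.54054.
RR = 0.82500/0.54054 = 1.52625
AR% = (RR − 1)/RR × 100 = (1.52625 − 1)/1.52625 × 100 = 34.4799%

34.5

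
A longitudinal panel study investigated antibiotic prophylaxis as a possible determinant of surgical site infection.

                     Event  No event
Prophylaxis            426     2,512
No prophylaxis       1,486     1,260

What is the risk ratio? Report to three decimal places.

Cells: a = 426, b = 2512, c = 1486, d = 1260.
Risk in exposed = 426/2938 = 0.14500; risk in unexposed = 1486/2746 = 0.54115.
RR = 0.14500 / 0.54115 = 0.26794
The risk is 73% lower among the exposed than among the unexposed.

0.268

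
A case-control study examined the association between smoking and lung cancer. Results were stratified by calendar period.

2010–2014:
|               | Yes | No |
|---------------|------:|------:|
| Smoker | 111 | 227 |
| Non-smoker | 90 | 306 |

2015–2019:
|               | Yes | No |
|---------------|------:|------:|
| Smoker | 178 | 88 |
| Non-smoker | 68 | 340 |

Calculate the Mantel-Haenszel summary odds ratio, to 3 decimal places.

3.706

OR_MH = Σ(aᵢdᵢ/nᵢ) / Σ(bᵢcᵢ/nᵢ), where nᵢ is the stratum total.
Stratum 1 (2010–2014): n = 734; a·d/n = 111·306/734 = 46.2752; b·c/n = 227·90/734 = 27.8338
Stratum 2 (2015–2019): n = 674; a·d/n = 178·340/674 = 89.7923; b·c/n = 88·68/674 = 8.8783
OR_MH = (46.2752 + 89.7923) / (27.8338 + 8.8783) = 136.0675 / 36.7121 = 3.70634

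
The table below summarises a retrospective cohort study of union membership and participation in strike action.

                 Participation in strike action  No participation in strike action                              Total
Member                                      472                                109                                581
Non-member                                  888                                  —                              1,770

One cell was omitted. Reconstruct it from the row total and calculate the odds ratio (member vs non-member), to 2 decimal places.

The missing cell is in the unexposed row: 1770 − 888 = 882.
So a = 472, b = 109, c = 888, d = 882.
OR = (a·d)/(b·c) = (472 × 882) / (109 × 888) = 416304 / 96792 = 4.30102

4.30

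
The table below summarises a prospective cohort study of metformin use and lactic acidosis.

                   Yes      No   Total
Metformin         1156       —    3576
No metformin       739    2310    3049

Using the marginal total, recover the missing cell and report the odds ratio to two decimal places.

1.49

The missing cell is in the exposed row: 3576 − 1156 = 2420.
So a = 1156, b = 2420, c = 739, d = 2310.
OR = (a·d)/(b·c) = (1156 × 2310) / (2420 × 739) = 2670360 / 1788380 = 1.49317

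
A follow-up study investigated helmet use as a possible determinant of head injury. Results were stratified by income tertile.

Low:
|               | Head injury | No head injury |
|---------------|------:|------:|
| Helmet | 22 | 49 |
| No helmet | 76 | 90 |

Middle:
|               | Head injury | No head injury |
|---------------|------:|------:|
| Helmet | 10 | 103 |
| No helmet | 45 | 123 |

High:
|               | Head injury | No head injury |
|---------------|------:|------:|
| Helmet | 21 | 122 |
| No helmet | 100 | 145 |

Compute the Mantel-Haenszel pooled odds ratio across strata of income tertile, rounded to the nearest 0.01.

0.32

OR_MH = Σ(aᵢdᵢ/nᵢ) / Σ(bᵢcᵢ/nᵢ), where nᵢ is the stratum total.
Stratum 1 (Low): n = 237; a·d/n = 22·90/237 = 8.3544; b·c/n = 49·76/237 = 15.7131
Stratum 2 (Middle): n = 281; a·d/n = 10·123/281 = 4.3772; b·c/n = 103·45/281 = 16.4947
Stratum 3 (High): n = 388; a·d/n = 21·145/388 = 7.8479; b·c/n = 122·100/388 = 31.4433
OR_MH = (8.3544 + 4.3772 + 7.8479) / (15.7131 + 16.4947 + 31.4433) = 20.5796 / 63.6510 = 0.32332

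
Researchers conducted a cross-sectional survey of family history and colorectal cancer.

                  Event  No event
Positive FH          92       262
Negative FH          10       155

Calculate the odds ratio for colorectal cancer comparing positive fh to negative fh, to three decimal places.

Cells: a = 92, b = 262, c = 10, d = 155.
OR = (a·d)/(b·c) = (92 × 155) / (262 × 10) = 14260 / 2620 = 5.44275
The odds of colorectal cancer are about 5.44 times as high in the positive fh group.

5.443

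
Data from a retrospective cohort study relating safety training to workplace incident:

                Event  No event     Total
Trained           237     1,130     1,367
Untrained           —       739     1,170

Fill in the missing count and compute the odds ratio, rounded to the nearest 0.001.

0.360

The missing cell is in the unexposed row: 1170 − 739 = 431.
So a = 237, b = 1130, c = 431, d = 739.
OR = (a·d)/(b·c) = (237 × 739) / (1130 × 431) = 175143 / 487030 = 0.35961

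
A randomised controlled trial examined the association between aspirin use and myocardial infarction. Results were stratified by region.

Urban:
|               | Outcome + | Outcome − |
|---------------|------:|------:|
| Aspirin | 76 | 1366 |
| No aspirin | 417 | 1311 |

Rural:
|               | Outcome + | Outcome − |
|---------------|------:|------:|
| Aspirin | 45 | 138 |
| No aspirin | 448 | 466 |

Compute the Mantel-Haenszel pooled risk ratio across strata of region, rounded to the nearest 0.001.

RR_MH = Σ(aᵢ·n₀ᵢ/nᵢ) / Σ(cᵢ·n₁ᵢ/nᵢ), with n₁ᵢ = aᵢ+bᵢ (exposed), n₀ᵢ = cᵢ+dᵢ (unexposed), nᵢ = n₁ᵢ+n₀ᵢ.
Stratum 1 (Urban): n₁ = 1442, n₀ = 1728, n = 3170; a·n₀/n = 76·1728/3170 = 41.4284; c·n₁/n = 417·1442/3170 = 189.6890
Stratum 2 (Rural): n₁ = 183, n₀ = 914, n = 1097; a·n₀/n = 45·914/1097 = 37.4932; c·n₁/n = 448·183/1097 = 74.7347
RR_MH = (41.4284 + 37.4932) / (189.6890 + 74.7347) = 78.9216 / 264.4237 = 0.29847

0.298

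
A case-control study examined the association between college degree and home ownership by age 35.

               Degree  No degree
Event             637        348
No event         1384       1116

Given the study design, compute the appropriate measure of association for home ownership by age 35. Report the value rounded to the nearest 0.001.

1.476

Reading the table with exposure as columns: a = 637 (Degree, case), b = 1384 (Degree, non-case), c = 348 (No degree, case), d = 1116.
This is a case-control study: participants were sampled on outcome status, so risks in the source population cannot be estimated directly — relative risk is not valid here. The odds ratio is the appropriate measure.
OR = (a·d)/(b·c) = (637 × 1116) / (1384 × 348) = 710892 / 481632 = 1.47601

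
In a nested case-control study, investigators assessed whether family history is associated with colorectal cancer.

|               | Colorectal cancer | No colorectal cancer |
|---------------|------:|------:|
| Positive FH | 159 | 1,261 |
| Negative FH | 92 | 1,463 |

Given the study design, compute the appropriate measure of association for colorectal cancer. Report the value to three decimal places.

2.005

Cells: a = 159, b = 1261, c = 92, d = 1463.
This is a nested case-control study: participants were sampled on outcome status, so risks in the source population cannot be estimated directly — relative risk is not valid here. The odds ratio is the appropriate measure.
OR = (a·d)/(b·c) = (159 × 1463) / (1261 × 92) = 232617 / 116012 = 2.00511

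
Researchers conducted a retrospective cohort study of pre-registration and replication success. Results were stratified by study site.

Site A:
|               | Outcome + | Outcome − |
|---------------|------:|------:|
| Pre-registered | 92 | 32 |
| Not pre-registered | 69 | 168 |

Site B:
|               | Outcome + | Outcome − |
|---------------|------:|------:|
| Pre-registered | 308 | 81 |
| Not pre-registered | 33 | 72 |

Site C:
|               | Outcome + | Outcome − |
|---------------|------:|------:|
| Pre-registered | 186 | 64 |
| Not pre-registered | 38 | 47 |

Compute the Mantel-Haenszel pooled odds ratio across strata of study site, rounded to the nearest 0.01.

OR_MH = Σ(aᵢdᵢ/nᵢ) / Σ(bᵢcᵢ/nᵢ), where nᵢ is the stratum total.
Stratum 1 (Site A): n = 361; a·d/n = 92·168/361 = 42.8144; b·c/n = 32·69/361 = 6.1163
Stratum 2 (Site B): n = 494; a·d/n = 308·72/494 = 44.8907; b·c/n = 81·33/494 = 5.4109
Stratum 3 (Site C): n = 335; a·d/n = 186·47/335 = 26.0955; b·c/n = 64·38/335 = 7.2597
OR_MH = (42.8144 + 44.8907 + 26.0955) / (6.1163 + 5.4109 + 7.2597) = 113.8006 / 18.7870 = 6.05742

6.06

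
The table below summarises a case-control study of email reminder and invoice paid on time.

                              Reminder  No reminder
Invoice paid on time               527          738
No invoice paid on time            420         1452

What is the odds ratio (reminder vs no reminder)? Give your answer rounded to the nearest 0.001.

Reading the table with exposure as columns: a = 527 (Reminder, case), b = 420 (Reminder, non-case), c = 738 (No reminder, case), d = 1452.
OR = (a·d)/(b·c) = (527 × 1452) / (420 × 738) = 765204 / 309960 = 2.46872
The odds of invoice paid on time are about 2.47 times as high in the reminder group.

2.469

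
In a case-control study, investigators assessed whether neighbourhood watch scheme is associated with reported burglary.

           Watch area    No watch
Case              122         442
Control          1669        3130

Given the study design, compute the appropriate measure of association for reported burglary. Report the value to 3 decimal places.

0.518

Reading the table with exposure as columns: a = 122 (Watch area, case), b = 1669 (Watch area, non-case), c = 442 (No watch, case), d = 3130.
This is a case-control study: participants were sampled on outcome status, so risks in the source population cannot be estimated directly — relative risk is not valid here. The odds ratio is the appropriate measure.
OR = (a·d)/(b·c) = (122 × 3130) / (1669 × 442) = 381860 / 737698 = 0.51764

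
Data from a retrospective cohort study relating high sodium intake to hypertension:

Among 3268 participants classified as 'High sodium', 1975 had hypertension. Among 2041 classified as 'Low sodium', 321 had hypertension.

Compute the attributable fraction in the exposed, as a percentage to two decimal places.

From the description: a = 1975, b = 1293, c = 321, d = 1720.
Risk in exposed = 1975/3268 = 0.60435; risk in unexposed = 321/2041 = 0.15728.
RR = 0.60435/0.15728 = 3.84258
AR% = (RR − 1)/RR × 100 = (3.84258 − 1)/3.84258 × 100 = 73.9758%

73.98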